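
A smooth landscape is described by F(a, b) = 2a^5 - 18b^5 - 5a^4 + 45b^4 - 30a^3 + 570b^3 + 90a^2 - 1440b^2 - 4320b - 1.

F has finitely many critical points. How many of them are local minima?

F separates as a function of a plus a function of b, so ∇F=0 decouples.
∂F/∂a = 10a(a - 3)(a - 2)(a + 3) = 0 at a ∈ {-3, 0, 2, 3}; ∂F/∂b = -90(b - 4)(b - 3)(b + 1)(b + 4) = 0 at b ∈ {-4, -1, 3, 4}.
The Hessian is diagonal: diag(F_aa, F_bb). Second derivatives: F_aa(-3)=-900, F_aa(0)=180, F_aa(2)=-100, F_aa(3)=180; F_bb(-4)=15120, F_bb(-1)=-5400, F_bb(3)=2520, F_bb(4)=-3600.
Local minima occur where both diagonal entries positive: (0, -4), (0, 3), (3, -4), (3, 3). Count: 4.

4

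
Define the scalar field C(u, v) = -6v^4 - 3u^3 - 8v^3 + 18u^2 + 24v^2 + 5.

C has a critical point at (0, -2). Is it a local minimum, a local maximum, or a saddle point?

The mixed partial ∂²C/∂u∂v is 0, so the Hessian at any point is diag(C_uu, C_vv) = diag(18(-u + 2), 24(-3v^2 - 2v + 2)).
At (0, -2): H = diag(36, -144).
The eigenvalues have opposite signs, so H is indefinite: a saddle point.

saddle point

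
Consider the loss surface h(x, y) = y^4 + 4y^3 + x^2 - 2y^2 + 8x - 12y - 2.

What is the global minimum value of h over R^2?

h(x,y) separates as P(x) + Q(y) − 2, so its minimum is min P + min Q − 2.
P'(x) = 2x + 8 vanishes at x ∈ {-4}; Q'(y) = 4(y - 1)(y + 1)(y + 3) vanishes at y ∈ {-3, -1, 1}.
Local minima of P (where P''>0): P(-4)=-16. Local minima of Q: Q(-3)=-9, Q(1)=-9.
So the global minimum of h is P(-4) + Q(-3) − 2 = -16 − 9 − 2 = -27, attained at (-4, -3).

-27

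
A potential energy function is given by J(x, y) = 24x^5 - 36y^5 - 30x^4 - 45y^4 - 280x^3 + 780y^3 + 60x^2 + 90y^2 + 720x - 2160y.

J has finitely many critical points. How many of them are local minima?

J separates as a function of x plus a function of y, so ∇J=0 decouples.
∂J/∂x = 120(x - 3)(x - 1)(x + 1)(x + 2) = 0 at x ∈ {-2, -1, 1, 3}; ∂J/∂y = -180(y - 3)(y - 1)(y + 1)(y + 4) = 0 at y ∈ {-4, -1, 1, 3}.
The Hessian is diagonal: diag(J_xx, J_yy). Second derivatives: J_xx(-2)=-1800, J_xx(-1)=960, J_xx(1)=-1440, J_xx(3)=4800; J_yy(-4)=18900, J_yy(-1)=-4320, J_yy(1)=3600, J_yy(3)=-10080.
Local minima occur where both diagonal entries positive: (-1, -4), (-1, 1), (3, -4), (3, 1). Count: 4.

4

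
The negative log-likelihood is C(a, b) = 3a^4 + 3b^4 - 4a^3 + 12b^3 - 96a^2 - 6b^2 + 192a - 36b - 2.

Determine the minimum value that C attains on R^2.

-1309

C(a,b) separates as P(a) + Q(b) − 2, so its minimum is min P + min Q − 2.
P'(a) = 12(a - 4)(a - 1)(a + 4) vanishes at a ∈ {-4, 1, 4}; Q'(b) = 12(b - 1)(b + 1)(b + 3) vanishes at b ∈ {-3, -1, 1}.
Local minima of P (where P''>0): P(-4)=-1280, P(4)=-256. Local minima of Q: Q(-3)=-27, Q(1)=-27.
So the global minimum of C is P(-4) + Q(-3) − 2 = -1280 − 27 − 2 = -1309, attained at (-4, -3).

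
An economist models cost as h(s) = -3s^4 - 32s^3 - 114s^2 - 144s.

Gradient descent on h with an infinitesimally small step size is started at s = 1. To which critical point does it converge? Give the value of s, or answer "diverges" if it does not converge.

diverges

h'(s) = -12(s + 1)(s + 3)(s + 4), so h'(1) = -480.
Gradient descent moves in the -h' direction, i.e. s is increasing.
There is no critical point above s=1, and h' keeps the same sign, so the iterate runs off to +∞.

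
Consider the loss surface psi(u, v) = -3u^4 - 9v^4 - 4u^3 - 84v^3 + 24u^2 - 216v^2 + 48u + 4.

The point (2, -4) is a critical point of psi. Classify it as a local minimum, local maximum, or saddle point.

local maximum

The mixed partial ∂²psi/∂u∂v is 0, so the Hessian at any point is diag(psi_uu, psi_vv) = diag(12(-3u^2 - 2u + 4), -36(3v^2 + 14v + 12)).
At (2, -4): H = diag(-144, -144).
Both eigenvalues are negative, so H is negative definite: a local maximum.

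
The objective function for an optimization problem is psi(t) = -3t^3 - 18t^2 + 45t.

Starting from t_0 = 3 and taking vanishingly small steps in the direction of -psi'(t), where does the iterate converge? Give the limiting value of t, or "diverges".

diverges

psi'(t) = -9(t - 1)(t + 5), so psi'(3) = -144.
Gradient descent moves in the -psi' direction, i.e. t is increasing.
There is no critical point above t=3, and psi' keeps the same sign, so the iterate runs off to +∞.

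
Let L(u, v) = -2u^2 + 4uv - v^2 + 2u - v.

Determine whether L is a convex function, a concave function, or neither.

L is quadratic, so its Hessian is the constant matrix H = [[-4, 4], [4, -2]].
det(H) = -8, tr(H) = -6.
det(H) < 0, so H is indefinite: neither convex nor concave.

neither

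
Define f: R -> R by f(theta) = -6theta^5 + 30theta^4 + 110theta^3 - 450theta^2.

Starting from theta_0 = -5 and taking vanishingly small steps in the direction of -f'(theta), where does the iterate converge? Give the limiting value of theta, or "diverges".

-3

f'(theta) = -30theta(theta - 5)(theta - 2)(theta + 3), so f'(-5) = -21000.
Gradient descent moves in the -f' direction, i.e. theta is increasing.
The nearest critical point in that direction is theta = -3, where f'' = 3600 > 0 (a local minimum). The iterate converges there.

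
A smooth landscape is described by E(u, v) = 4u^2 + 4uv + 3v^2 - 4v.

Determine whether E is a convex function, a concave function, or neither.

convex

E is quadratic, so its Hessian is the constant matrix H = [[8, 4], [4, 6]].
det(H) = 32, tr(H) = 14.
det(H) > 0 and tr(H) > 0, so H is positive definite everywhere: convex.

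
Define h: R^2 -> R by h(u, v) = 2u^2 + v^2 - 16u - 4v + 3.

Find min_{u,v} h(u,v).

-33

h(u,v) separates as P(u) + Q(v) + 3, so its minimum is min P + min Q + 3.
P'(u) = 4u - 16 vanishes at u ∈ {4}; Q'(v) = 2v - 4 vanishes at v ∈ {2}.
Local minima of P (where P''>0): P(4)=-32. Local minima of Q: Q(2)=-4.
So the global minimum of h is P(4) + Q(2) + 3 = -32 − 4 + 3 = -33, attained at (4, 2).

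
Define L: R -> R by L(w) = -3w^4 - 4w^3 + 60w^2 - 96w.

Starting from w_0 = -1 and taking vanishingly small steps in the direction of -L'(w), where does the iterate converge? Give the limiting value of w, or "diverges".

1

L'(w) = -12(w - 2)(w - 1)(w + 4), so L'(-1) = -216.
Gradient descent moves in the -L' direction, i.e. w is increasing.
The nearest critical point in that direction is w = 1, where L'' = 60 > 0 (a local minimum). The iterate converges there.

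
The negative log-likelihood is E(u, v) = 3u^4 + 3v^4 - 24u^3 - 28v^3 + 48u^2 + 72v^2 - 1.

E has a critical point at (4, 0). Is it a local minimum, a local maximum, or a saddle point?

The mixed partial ∂²E/∂u∂v is 0, so the Hessian at any point is diag(E_uu, E_vv) = diag(12(3u^2 - 12u + 8), 12(3v^2 - 14v + 12)).
At (4, 0): H = diag(96, 144).
Both eigenvalues are positive, so H is positive definite: a local minimum.

local minimum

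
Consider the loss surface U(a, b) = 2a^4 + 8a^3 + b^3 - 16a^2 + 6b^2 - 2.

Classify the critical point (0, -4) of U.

The mixed partial ∂²U/∂a∂b is 0, so the Hessian at any point is diag(U_aa, U_bb) = diag(8(3a^2 + 6a - 4), 6(b + 2)).
At (0, -4): H = diag(-32, -12).
Both eigenvalues are negative, so H is negative definite: a local maximum.

local maximum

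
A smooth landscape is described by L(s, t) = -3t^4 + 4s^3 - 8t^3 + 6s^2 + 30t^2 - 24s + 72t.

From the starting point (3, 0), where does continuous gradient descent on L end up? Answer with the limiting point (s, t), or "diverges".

(1, -1)

L is separable, so gradient descent decouples: s follows -∂L/∂s, t follows -∂L/∂t.
∂L/∂s = 12(s - 1)(s + 2); at s=3 this is 120, so s decreases.
∂L/∂t = -12(t - 2)(t + 1)(t + 3); at t=0 this is 72, so t decreases.
s converges to its nearest critical value 1 (a local min of the s-part); t converges to -1. The iterate converges to (1, -1).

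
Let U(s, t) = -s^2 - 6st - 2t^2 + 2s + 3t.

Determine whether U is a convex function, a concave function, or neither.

U is quadratic, so its Hessian is the constant matrix H = [[-2, -6], [-6, -4]].
det(H) = -28, tr(H) = -6.
det(H) < 0, so H is indefinite: neither convex nor concave.

neither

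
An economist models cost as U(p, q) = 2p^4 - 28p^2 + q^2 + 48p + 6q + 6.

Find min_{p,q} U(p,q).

-237

U(p,q) separates as A(p) + B(q) + 6, so its minimum is min A + min B + 6.
A'(p) = 8(p - 2)(p - 1)(p + 3) vanishes at p ∈ {-3, 1, 2}; B'(q) = 2q + 6 vanishes at q ∈ {-3}.
Local minima of A (where A''>0): A(-3)=-234, A(2)=16. Local minima of B: B(-3)=-9.
So the global minimum of U is A(-3) + B(-3) + 6 = -234 − 9 + 6 = -237, attained at (-3, -3).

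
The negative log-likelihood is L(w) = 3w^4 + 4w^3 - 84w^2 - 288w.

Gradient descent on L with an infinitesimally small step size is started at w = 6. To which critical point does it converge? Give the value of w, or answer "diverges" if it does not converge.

L'(w) = 12(w - 4)(w + 2)(w + 3), so L'(6) = 1728.
Gradient descent moves in the -L' direction, i.e. w is decreasing.
The nearest critical point in that direction is w = 4, where L'' = 504 > 0 (a local minimum). The iterate converges there.

4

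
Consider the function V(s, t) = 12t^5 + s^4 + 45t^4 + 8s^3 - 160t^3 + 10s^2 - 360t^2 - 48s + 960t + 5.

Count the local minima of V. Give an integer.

V separates as a function of s plus a function of t, so ∇V=0 decouples.
∂V/∂s = 4(s - 1)(s + 3)(s + 4) = 0 at s ∈ {-4, -3, 1}; ∂V/∂t = 60(t - 2)(t - 1)(t + 2)(t + 4) = 0 at t ∈ {-4, -2, 1, 2}.
The Hessian is diagonal: diag(V_ss, V_tt). Second derivatives: V_ss(-4)=20, V_ss(-3)=-16, V_ss(1)=80; V_tt(-4)=-3600, V_tt(-2)=1440, V_tt(1)=-900, V_tt(2)=1440.
Local minima occur where both diagonal entries positive: (-4, -2), (-4, 2), (1, -2), (1, 2). Count: 4.

4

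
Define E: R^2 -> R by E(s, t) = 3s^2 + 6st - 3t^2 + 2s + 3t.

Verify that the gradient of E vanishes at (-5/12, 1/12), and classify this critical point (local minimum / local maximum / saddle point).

∇E = (6s + 6t + 2, 6s - 6t + 3); substituting (-5/12, 1/12) gives ∇E = (0, 0), so (-5/12, 1/12) is indeed a critical point.
The Hessian of E is constant: H = [[6, 6], [6, -6]].
det(H) = 6·(-6) − 6² = -72.
Since det(H) < 0, H is indefinite and the critical point is a saddle point.

saddle point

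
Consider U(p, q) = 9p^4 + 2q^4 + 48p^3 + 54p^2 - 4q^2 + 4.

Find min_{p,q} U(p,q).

U(p,q) separates as A(p) + B(q) + 4, so its minimum is min A + min B + 4.
A'(p) = 36p(p + 1)(p + 3) vanishes at p ∈ {-3, -1, 0}; B'(q) = 8q(q - 1)(q + 1) vanishes at q ∈ {-1, 0, 1}.
Local minima of A (where A''>0): A(-3)=-81, A(0)=0. Local minima of B: B(-1)=-2, B(1)=-2.
So the global minimum of U is A(-3) + B(-1) + 4 = -81 − 2 + 4 = -79, attained at (-3, -1).

-79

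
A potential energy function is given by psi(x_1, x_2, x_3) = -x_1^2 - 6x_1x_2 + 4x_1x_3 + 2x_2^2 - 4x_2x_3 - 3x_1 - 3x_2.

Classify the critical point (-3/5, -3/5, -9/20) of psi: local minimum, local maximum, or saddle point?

The Hessian is constant: H = [[-2, -6, 4], [-6, 4, -4], [4, -4, 0]].
Leading principal minors: Δ₁ = -2, Δ₂ = -44, Δ₃ = 160.
The minors fit neither the all-positive nor the alternating-sign pattern, so H is indefinite: a saddle point.

saddle point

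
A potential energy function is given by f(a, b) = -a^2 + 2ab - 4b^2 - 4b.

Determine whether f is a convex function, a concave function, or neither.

f is quadratic, so its Hessian is the constant matrix H = [[-2, 2], [2, -8]].
det(H) = 12, tr(H) = -10.
det(H) > 0 and tr(H) < 0, so H is negative definite everywhere: concave.

concave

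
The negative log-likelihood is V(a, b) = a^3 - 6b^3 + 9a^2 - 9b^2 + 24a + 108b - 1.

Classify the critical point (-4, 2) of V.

The mixed partial ∂²V/∂a∂b is 0, so the Hessian at any point is diag(V_aa, V_bb) = diag(6(a + 3), -18(2b + 1)).
At (-4, 2): H = diag(-6, -90).
Both eigenvalues are negative, so H is negative definite: a local maximum.

local maximum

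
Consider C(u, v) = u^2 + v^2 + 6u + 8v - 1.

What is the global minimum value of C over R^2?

-26

C(u,v) separates as P(u) + Q(v) − 1, so its minimum is min P + min Q − 1.
P'(u) = 2u + 6 vanishes at u ∈ {-3}; Q'(v) = 2v + 8 vanishes at v ∈ {-4}.
Local minima of P (where P''>0): P(-3)=-9. Local minima of Q: Q(-4)=-16.
So the global minimum of C is P(-3) + Q(-4) − 1 = -9 − 16 − 1 = -26, attained at (-3, -4).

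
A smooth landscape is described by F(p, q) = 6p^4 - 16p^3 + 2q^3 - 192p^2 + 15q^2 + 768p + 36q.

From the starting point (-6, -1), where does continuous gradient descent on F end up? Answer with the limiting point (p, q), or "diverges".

F is separable, so gradient descent decouples: p follows -∂F/∂p, q follows -∂F/∂q.
∂F/∂p = 24(p - 4)(p - 2)(p + 4); at p=-6 this is -3840, so p increases.
∂F/∂q = 6(q + 2)(q + 3); at q=-1 this is 12, so q decreases.
p converges to its nearest critical value -4 (a local min of the p-part); q converges to -2. The iterate converges to (-4, -2).

(-4, -2)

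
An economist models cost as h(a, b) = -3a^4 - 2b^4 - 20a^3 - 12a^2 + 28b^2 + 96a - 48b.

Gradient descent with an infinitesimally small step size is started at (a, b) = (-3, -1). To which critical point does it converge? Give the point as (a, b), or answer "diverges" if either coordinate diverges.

h is separable, so gradient descent decouples: a follows -∂h/∂a, b follows -∂h/∂b.
∂h/∂a = -12(a - 1)(a + 2)(a + 4); at a=-3 this is -48, so a increases.
∂h/∂b = -8(b - 2)(b - 1)(b + 3); at b=-1 this is -96, so b increases.
a converges to its nearest critical value -2 (a local min of the a-part); b converges to 1. The iterate converges to (-2, 1).

(-2, 1)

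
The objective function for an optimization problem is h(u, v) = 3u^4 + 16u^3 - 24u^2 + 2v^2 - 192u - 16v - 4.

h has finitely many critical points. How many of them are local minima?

2

h separates as a function of u plus a function of v, so ∇h=0 decouples.
∂h/∂u = 12(u - 2)(u + 2)(u + 4) = 0 at u ∈ {-4, -2, 2}; ∂h/∂v = 4(v - 4) = 0 at v ∈ {4}.
The Hessian is diagonal: diag(h_uu, h_vv). Second derivatives: h_uu(-4)=144, h_uu(-2)=-96, h_uu(2)=288; h_vv(4)=4.
Local minima occur where both diagonal entries positive: (-4, 4), (2, 4). Count: 2.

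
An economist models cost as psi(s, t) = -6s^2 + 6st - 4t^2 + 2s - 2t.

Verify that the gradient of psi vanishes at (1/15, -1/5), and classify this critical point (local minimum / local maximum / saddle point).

∇psi = (-12s + 6t + 2, 6s - 8t - 2); substituting (1/15, -1/5) gives ∇psi = (0, 0), so (1/15, -1/5) is indeed a critical point.
The Hessian of psi is constant: H = [[-12, 6], [6, -8]].
det(H) = (-12)·(-8) − 6² = 60.
det(H) > 0 and tr(H) = -20 < 0, so H is negative definite and the point is a local maximum.

local maximum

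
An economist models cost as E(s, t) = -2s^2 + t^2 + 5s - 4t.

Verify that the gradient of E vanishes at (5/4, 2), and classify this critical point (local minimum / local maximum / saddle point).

∇E = (-4s + 5, 2t - 4); substituting (5/4, 2) gives ∇E = (0, 0), so (5/4, 2) is indeed a critical point.
The Hessian of E is constant: H = [[-4, 0], [0, 2]].
det(H) = (-4)·2 − 0² = -8.
Since det(H) < 0, H is indefinite and the critical point is a saddle point.

saddle point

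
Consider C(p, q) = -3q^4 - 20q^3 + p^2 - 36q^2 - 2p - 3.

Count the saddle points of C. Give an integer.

2

C separates as a function of p plus a function of q, so ∇C=0 decouples.
∂C/∂p = 2(p - 1) = 0 at p ∈ {1}; ∂C/∂q = -12q(q + 2)(q + 3) = 0 at q ∈ {-3, -2, 0}.
The Hessian is diagonal: diag(C_pp, C_qq). Second derivatives: C_pp(1)=2; C_qq(-3)=-36, C_qq(-2)=24, C_qq(0)=-72.
Saddle points occur where the two diagonal entries have opposite signs: (1, -3), (1, 0). Count: 2.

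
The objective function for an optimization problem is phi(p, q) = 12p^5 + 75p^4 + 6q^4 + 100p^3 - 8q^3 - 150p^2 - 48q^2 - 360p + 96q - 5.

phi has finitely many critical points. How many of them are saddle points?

6

phi separates as a function of p plus a function of q, so ∇phi=0 decouples.
∂phi/∂p = 60(p - 1)(p + 1)(p + 2)(p + 3) = 0 at p ∈ {-3, -2, -1, 1}; ∂phi/∂q = 24(q - 2)(q - 1)(q + 2) = 0 at q ∈ {-2, 1, 2}.
The Hessian is diagonal: diag(phi_pp, phi_qq). Second derivatives: phi_pp(-3)=-480, phi_pp(-2)=180, phi_pp(-1)=-240, phi_pp(1)=1440; phi_qq(-2)=288, phi_qq(1)=-72, phi_qq(2)=96.
Saddle points occur where the two diagonal entries have opposite signs: (-3, -2), (-3, 2), (-2, 1), (-1, -2), (-1, 2), (1, 1). Count: 6.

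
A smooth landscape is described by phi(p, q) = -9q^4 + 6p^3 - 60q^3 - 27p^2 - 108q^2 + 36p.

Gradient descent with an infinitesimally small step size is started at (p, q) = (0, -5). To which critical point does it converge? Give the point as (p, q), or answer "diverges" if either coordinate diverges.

diverges

phi is separable, so gradient descent decouples: p follows -∂phi/∂p, q follows -∂phi/∂q.
∂phi/∂p = 18(p - 2)(p - 1); at p=0 this is 36, so p decreases.
∂phi/∂q = -36q(q + 2)(q + 3); at q=-5 this is 1080, so q decreases.
The p-coordinate has no critical point in that direction and runs off to infinity.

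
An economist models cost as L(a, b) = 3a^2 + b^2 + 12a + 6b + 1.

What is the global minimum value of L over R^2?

-20

L(a,b) separates as P(a) + Q(b) + 1, so its minimum is min P + min Q + 1.
P'(a) = 6a + 12 vanishes at a ∈ {-2}; Q'(b) = 2b + 6 vanishes at b ∈ {-3}.
Local minima of P (where P''>0): P(-2)=-12. Local minima of Q: Q(-3)=-9.
So the global minimum of L is P(-2) + Q(-3) + 1 = -12 − 9 + 1 = -20, attained at (-2, -3).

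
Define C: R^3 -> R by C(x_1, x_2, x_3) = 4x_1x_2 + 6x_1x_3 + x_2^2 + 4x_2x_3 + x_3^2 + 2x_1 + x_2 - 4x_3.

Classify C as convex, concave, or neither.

C is quadratic, so its Hessian is the constant matrix H = [[0, 4, 6], [4, 2, 4], [6, 4, 2]].
Leading principal minors: 0, -16, 88.
Neither pattern holds ⇒ H is indefinite ⇒ neither convex nor concave.

neither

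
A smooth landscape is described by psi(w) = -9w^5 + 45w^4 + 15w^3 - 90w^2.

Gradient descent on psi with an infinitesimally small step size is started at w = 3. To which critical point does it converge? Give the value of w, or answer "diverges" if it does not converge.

psi'(w) = -45w(w - 4)(w - 1)(w + 1), so psi'(3) = 1080.
Gradient descent moves in the -psi' direction, i.e. w is decreasing.
The nearest critical point in that direction is w = 1, where psi'' = 270 > 0 (a local minimum). The iterate converges there.

1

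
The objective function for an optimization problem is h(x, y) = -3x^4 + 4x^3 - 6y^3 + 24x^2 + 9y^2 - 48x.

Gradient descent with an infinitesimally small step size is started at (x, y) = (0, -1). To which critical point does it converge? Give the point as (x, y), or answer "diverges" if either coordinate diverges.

(1, 0)

h is separable, so gradient descent decouples: x follows -∂h/∂x, y follows -∂h/∂y.
∂h/∂x = -12(x - 2)(x - 1)(x + 2); at x=0 this is -48, so x increases.
∂h/∂y = -18y(y - 1); at y=-1 this is -36, so y increases.
x converges to its nearest critical value 1 (a local min of the x-part); y converges to 0. The iterate converges to (1, 0).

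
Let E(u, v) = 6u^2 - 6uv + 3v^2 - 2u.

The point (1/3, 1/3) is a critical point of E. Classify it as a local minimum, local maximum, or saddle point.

local minimum

The Hessian of E is constant: H = [[12, -6], [-6, 6]].
det(H) = 12·6 − (-6)² = 36.
det(H) > 0 and tr(H) = 18 > 0, so H is positive definite and the point is a local minimum.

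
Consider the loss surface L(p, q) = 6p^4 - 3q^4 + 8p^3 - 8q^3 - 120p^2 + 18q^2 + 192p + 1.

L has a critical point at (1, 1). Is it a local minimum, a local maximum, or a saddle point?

local maximum

The mixed partial ∂²L/∂p∂q is 0, so the Hessian at any point is diag(L_pp, L_qq) = diag(24(3p^2 + 2p - 10), 12(-3q^2 - 4q + 3)).
At (1, 1): H = diag(-120, -48).
Both eigenvalues are negative, so H is negative definite: a local maximum.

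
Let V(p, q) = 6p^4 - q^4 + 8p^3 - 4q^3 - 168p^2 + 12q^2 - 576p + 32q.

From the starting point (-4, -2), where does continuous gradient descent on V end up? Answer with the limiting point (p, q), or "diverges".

(-3, -1)

V is separable, so gradient descent decouples: p follows -∂V/∂p, q follows -∂V/∂q.
∂V/∂p = 24(p - 4)(p + 2)(p + 3); at p=-4 this is -384, so p increases.
∂V/∂q = -4(q - 2)(q + 1)(q + 4); at q=-2 this is -32, so q increases.
p converges to its nearest critical value -3 (a local min of the p-part); q converges to -1. The iterate converges to (-3, -1).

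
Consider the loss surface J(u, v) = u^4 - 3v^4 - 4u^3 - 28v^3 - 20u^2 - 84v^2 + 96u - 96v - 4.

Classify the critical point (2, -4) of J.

local maximum

The mixed partial ∂²J/∂u∂v is 0, so the Hessian at any point is diag(J_uu, J_vv) = diag(4(3u^2 - 6u - 10), -12(3v^2 + 14v + 14)).
At (2, -4): H = diag(-40, -72).
Both eigenvalues are negative, so H is negative definite: a local maximum.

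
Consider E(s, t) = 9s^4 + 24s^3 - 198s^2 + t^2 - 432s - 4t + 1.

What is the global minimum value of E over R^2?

-1704

E(s,t) separates as P(s) + Q(t) + 1, so its minimum is min P + min Q + 1.
P'(s) = 36(s - 3)(s + 1)(s + 4) vanishes at s ∈ {-4, -1, 3}; Q'(t) = 2(t - 2) vanishes at t ∈ {2}.
Local minima of P (where P''>0): P(-4)=-672, P(3)=-1701. Local minima of Q: Q(2)=-4.
So the global minimum of E is P(3) + Q(2) + 1 = -1701 − 4 + 1 = -1704, attained at (3, 2).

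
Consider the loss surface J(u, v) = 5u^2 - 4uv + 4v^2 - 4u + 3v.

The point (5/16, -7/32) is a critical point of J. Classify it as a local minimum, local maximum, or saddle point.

local minimum

The Hessian of J is constant: H = [[10, -4], [-4, 8]].
det(H) = 10·8 − (-4)² = 64.
det(H) > 0 and tr(H) = 18 > 0, so H is positive definite and the point is a local minimum.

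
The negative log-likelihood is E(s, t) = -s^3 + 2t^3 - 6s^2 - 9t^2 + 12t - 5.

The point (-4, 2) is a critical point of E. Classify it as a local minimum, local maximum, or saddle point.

local minimum

The mixed partial ∂²E/∂s∂t is 0, so the Hessian at any point is diag(E_ss, E_tt) = diag(-6(s + 2), 6(2t - 3)).
At (-4, 2): H = diag(12, 6).
Both eigenvalues are positive, so H is positive definite: a local minimum.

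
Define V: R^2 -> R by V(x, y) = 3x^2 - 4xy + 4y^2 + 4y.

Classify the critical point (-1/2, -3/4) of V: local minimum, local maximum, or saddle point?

local minimum

The Hessian of V is constant: H = [[6, -4], [-4, 8]].
det(H) = 6·8 − (-4)² = 32.
det(H) > 0 and tr(H) = 14 > 0, so H is positive definite and the point is a local minimum.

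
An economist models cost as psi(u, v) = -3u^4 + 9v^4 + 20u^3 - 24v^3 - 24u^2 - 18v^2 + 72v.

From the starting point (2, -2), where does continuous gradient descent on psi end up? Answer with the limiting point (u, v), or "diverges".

(1, -1)

psi is separable, so gradient descent decouples: u follows -∂psi/∂u, v follows -∂psi/∂v.
∂psi/∂u = -12u(u - 4)(u - 1); at u=2 this is 48, so u decreases.
∂psi/∂v = 36(v - 2)(v - 1)(v + 1); at v=-2 this is -432, so v increases.
u converges to its nearest critical value 1 (a local min of the u-part); v converges to -1. The iterate converges to (1, -1).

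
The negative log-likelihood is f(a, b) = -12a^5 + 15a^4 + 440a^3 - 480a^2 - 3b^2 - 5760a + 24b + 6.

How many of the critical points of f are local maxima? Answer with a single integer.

f separates as a function of a plus a function of b, so ∇f=0 decouples.
∂f/∂a = -60(a - 4)(a - 3)(a + 2)(a + 4) = 0 at a ∈ {-4, -2, 3, 4}; ∂f/∂b = -6(b - 4) = 0 at b ∈ {4}.
The Hessian is diagonal: diag(f_aa, f_bb). Second derivatives: f_aa(-4)=6720, f_aa(-2)=-3600, f_aa(3)=2100, f_aa(4)=-2880; f_bb(4)=-6.
Local maxima occur where both diagonal entries negative: (-2, 4), (4, 4). Count: 2.

2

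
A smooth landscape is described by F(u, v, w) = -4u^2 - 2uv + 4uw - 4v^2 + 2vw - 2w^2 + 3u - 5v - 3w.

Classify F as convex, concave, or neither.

concave

F is quadratic, so its Hessian is the constant matrix H = [[-8, -2, 4], [-2, -8, 2], [4, 2, -4]].
Leading principal minors: -8, 60, -112.
Signs alternate −, +, − ⇒ H ≺ 0 ⇒ concave.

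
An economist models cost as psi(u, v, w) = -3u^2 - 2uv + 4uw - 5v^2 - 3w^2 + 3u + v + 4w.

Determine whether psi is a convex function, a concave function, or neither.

psi is quadratic, so its Hessian is the constant matrix H = [[-6, -2, 4], [-2, -10, 0], [4, 0, -6]].
Leading principal minors: -6, 56, -176.
Signs alternate −, +, − ⇒ H ≺ 0 ⇒ concave.

concave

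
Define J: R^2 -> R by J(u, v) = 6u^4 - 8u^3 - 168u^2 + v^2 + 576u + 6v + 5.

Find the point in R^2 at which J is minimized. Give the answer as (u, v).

J(u,v) separates as P(u) + Q(v) + 5, so its minimum is min P + min Q + 5.
P'(u) = 24(u - 3)(u - 2)(u + 4) vanishes at u ∈ {-4, 2, 3}; Q'(v) = 2v + 6 vanishes at v ∈ {-3}.
Local minima of P (where P''>0): P(-4)=-2944, P(3)=486. Local minima of Q: Q(-3)=-9.
So the global minimum of J is P(-4) + Q(-3) + 5 = -2944 − 9 + 5 = -2948, attained at (-4, -3).

(-4, -3)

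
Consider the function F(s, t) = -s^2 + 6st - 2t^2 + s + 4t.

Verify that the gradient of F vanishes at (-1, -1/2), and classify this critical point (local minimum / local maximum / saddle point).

saddle point

∇F = (-2s + 6t + 1, 6s - 4t + 4); substituting (-1, -1/2) gives ∇F = (0, 0), so (-1, -1/2) is indeed a critical point.
The Hessian of F is constant: H = [[-2, 6], [6, -4]].
det(H) = (-2)·(-4) − 6² = -28.
Since det(H) < 0, H is indefinite and the critical point is a saddle point.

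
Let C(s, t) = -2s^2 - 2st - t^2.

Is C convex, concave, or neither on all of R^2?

C is quadratic, so its Hessian is the constant matrix H = [[-4, -2], [-2, -2]].
det(H) = 4, tr(H) = -6.
det(H) > 0 and tr(H) < 0, so H is negative definite everywhere: concave.

concave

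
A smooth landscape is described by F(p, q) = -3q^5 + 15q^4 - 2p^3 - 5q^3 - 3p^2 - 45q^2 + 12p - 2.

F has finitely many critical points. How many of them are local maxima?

F separates as a function of p plus a function of q, so ∇F=0 decouples.
∂F/∂p = -6(p - 1)(p + 2) = 0 at p ∈ {-2, 1}; ∂F/∂q = -15q(q - 3)(q - 2)(q + 1) = 0 at q ∈ {-1, 0, 2, 3}.
The Hessian is diagonal: diag(F_pp, F_qq). Second derivatives: F_pp(-2)=18, F_pp(1)=-18; F_qq(-1)=180, F_qq(0)=-90, F_qq(2)=90, F_qq(3)=-180.
Local maxima occur where both diagonal entries negative: (1, 0), (1, 3). Count: 2.

2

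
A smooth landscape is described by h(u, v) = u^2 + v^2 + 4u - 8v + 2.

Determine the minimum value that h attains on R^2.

-18

h(u,v) separates as P(u) + Q(v) + 2, so its minimum is min P + min Q + 2.
P'(u) = 2u + 4 vanishes at u ∈ {-2}; Q'(v) = 2v - 8 vanishes at v ∈ {4}.
Local minima of P (where P''>0): P(-2)=-4. Local minima of Q: Q(4)=-16.
So the global minimum of h is P(-2) + Q(4) + 2 = -4 − 16 + 2 = -18, attained at (-2, 4).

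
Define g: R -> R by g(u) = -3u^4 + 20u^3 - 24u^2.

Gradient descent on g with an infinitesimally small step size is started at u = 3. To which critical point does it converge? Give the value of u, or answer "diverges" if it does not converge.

g'(u) = -12u(u - 4)(u - 1), so g'(3) = 72.
Gradient descent moves in the -g' direction, i.e. u is decreasing.
The nearest critical point in that direction is u = 1, where g'' = 36 > 0 (a local minimum). The iterate converges there.

1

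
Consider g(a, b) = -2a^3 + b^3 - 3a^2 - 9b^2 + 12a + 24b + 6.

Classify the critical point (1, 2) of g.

local maximum

The mixed partial ∂²g/∂a∂b is 0, so the Hessian at any point is diag(g_aa, g_bb) = diag(-6(2a + 1), 6(b - 3)).
At (1, 2): H = diag(-18, -6).
Both eigenvalues are negative, so H is negative definite: a local maximum.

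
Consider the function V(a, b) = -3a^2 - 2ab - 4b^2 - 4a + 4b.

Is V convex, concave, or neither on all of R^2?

V is quadratic, so its Hessian is the constant matrix H = [[-6, -2], [-2, -8]].
det(H) = 44, tr(H) = -14.
det(H) > 0 and tr(H) < 0, so H is negative definite everywhere: concave.

concave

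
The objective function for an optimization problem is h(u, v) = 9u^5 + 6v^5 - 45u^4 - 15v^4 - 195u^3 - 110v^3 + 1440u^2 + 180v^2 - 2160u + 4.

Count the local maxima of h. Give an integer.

h separates as a function of u plus a function of v, so ∇h=0 decouples.
∂h/∂u = 45(u - 4)(u - 3)(u - 1)(u + 4) = 0 at u ∈ {-4, 1, 3, 4}; ∂h/∂v = 30v(v - 4)(v - 1)(v + 3) = 0 at v ∈ {-3, 0, 1, 4}.
The Hessian is diagonal: diag(h_uu, h_vv). Second derivatives: h_uu(-4)=-12600, h_uu(1)=1350, h_uu(3)=-630, h_uu(4)=1080; h_vv(-3)=-2520, h_vv(0)=360, h_vv(1)=-360, h_vv(4)=2520.
Local maxima occur where both diagonal entries negative: (-4, -3), (-4, 1), (3, -3), (3, 1). Count: 4.

4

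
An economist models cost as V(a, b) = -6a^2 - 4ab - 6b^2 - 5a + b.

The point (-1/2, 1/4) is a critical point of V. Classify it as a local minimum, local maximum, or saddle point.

The Hessian of V is constant: H = [[-12, -4], [-4, -12]].
det(H) = (-12)·(-12) − (-4)² = 128.
det(H) > 0 and tr(H) = -24 < 0, so H is negative definite and the point is a local maximum.

local maximum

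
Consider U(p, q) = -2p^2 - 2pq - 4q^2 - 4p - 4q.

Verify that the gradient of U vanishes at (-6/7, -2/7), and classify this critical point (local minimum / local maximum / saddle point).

local maximum

∇U = (-4p - 2q - 4, -2p - 8q - 4); substituting (-6/7, -2/7) gives ∇U = (0, 0), so (-6/7, -2/7) is indeed a critical point.
The Hessian of U is constant: H = [[-4, -2], [-2, -8]].
det(H) = (-4)·(-8) − (-2)² = 28.
det(H) > 0 and tr(H) = -12 < 0, so H is negative definite and the point is a local maximum.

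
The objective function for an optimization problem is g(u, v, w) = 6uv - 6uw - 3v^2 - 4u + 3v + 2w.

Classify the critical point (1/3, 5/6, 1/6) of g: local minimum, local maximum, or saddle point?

The Hessian is constant: H = [[0, 6, -6], [6, -6, 0], [-6, 0, 0]].
Leading principal minors: Δ₁ = 0, Δ₂ = -36, Δ₃ = 216.
The minors fit neither the all-positive nor the alternating-sign pattern, so H is indefinite: a saddle point.

saddle point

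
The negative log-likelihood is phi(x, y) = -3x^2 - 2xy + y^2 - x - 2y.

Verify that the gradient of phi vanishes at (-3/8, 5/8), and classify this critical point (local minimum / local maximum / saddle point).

saddle point

∇phi = (-6x - 2y - 1, -2x + 2y - 2); substituting (-3/8, 5/8) gives ∇phi = (0, 0), so (-3/8, 5/8) is indeed a critical point.
The Hessian of phi is constant: H = [[-6, -2], [-2, 2]].
det(H) = (-6)·2 − (-2)² = -16.
Since det(H) < 0, H is indefinite and the critical point is a saddle point.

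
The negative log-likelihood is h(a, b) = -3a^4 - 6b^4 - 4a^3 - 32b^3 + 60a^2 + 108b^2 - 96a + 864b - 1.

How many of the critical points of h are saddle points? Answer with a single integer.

h separates as a function of a plus a function of b, so ∇h=0 decouples.
∂h/∂a = -12(a - 2)(a - 1)(a + 4) = 0 at a ∈ {-4, 1, 2}; ∂h/∂b = -24(b - 3)(b + 3)(b + 4) = 0 at b ∈ {-4, -3, 3}.
The Hessian is diagonal: diag(h_aa, h_bb). Second derivatives: h_aa(-4)=-360, h_aa(1)=60, h_aa(2)=-72; h_bb(-4)=-168, h_bb(-3)=144, h_bb(3)=-1008.
Saddle points occur where the two diagonal entries have opposite signs: (-4, -3), (1, -4), (1, 3), (2, -3). Count: 4.

4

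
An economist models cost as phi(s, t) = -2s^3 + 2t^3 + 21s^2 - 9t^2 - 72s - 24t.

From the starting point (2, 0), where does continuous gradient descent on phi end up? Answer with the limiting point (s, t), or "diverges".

phi is separable, so gradient descent decouples: s follows -∂phi/∂s, t follows -∂phi/∂t.
∂phi/∂s = -6(s - 4)(s - 3); at s=2 this is -12, so s increases.
∂phi/∂t = 6(t - 4)(t + 1); at t=0 this is -24, so t increases.
s converges to its nearest critical value 3 (a local min of the s-part); t converges to 4. The iterate converges to (3, 4).

(3, 4)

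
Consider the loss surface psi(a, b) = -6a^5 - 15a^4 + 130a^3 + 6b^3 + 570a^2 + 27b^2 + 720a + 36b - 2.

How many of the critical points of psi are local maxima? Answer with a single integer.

2

psi separates as a function of a plus a function of b, so ∇psi=0 decouples.
∂psi/∂a = -30(a - 4)(a + 1)(a + 2)(a + 3) = 0 at a ∈ {-3, -2, -1, 4}; ∂psi/∂b = 18(b + 1)(b + 2) = 0 at b ∈ {-2, -1}.
The Hessian is diagonal: diag(psi_aa, psi_bb). Second derivatives: psi_aa(-3)=420, psi_aa(-2)=-180, psi_aa(-1)=300, psi_aa(4)=-6300; psi_bb(-2)=-18, psi_bb(-1)=18.
Local maxima occur where both diagonal entries negative: (-2, -2), (4, -2). Count: 2.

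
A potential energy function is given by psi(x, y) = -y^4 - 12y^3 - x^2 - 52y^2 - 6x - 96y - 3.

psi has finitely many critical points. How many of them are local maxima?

2

psi separates as a function of x plus a function of y, so ∇psi=0 decouples.
∂psi/∂x = -2(x + 3) = 0 at x ∈ {-3}; ∂psi/∂y = -4(y + 2)(y + 3)(y + 4) = 0 at y ∈ {-4, -3, -2}.
The Hessian is diagonal: diag(psi_xx, psi_yy). Second derivatives: psi_xx(-3)=-2; psi_yy(-4)=-8, psi_yy(-3)=4, psi_yy(-2)=-8.
Local maxima occur where both diagonal entries negative: (-3, -4), (-3, -2). Count: 2.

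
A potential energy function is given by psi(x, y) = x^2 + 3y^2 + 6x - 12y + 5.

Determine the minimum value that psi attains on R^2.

psi(x,y) separates as P(x) + Q(y) + 5, so its minimum is min P + min Q + 5.
P'(x) = 2x + 6 vanishes at x ∈ {-3}; Q'(y) = 6y - 12 vanishes at y ∈ {2}.
Local minima of P (where P''>0): P(-3)=-9. Local minima of Q: Q(2)=-12.
So the global minimum of psi is P(-3) + Q(2) + 5 = -9 − 12 + 5 = -16, attained at (-3, 2).

-16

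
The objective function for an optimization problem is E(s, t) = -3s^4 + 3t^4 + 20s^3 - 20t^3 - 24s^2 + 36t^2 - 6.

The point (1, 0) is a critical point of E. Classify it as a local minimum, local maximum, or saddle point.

The mixed partial ∂²E/∂s∂t is 0, so the Hessian at any point is diag(E_ss, E_tt) = diag(12(-3s^2 + 10s - 4), 12(3t^2 - 10t + 6)).
At (1, 0): H = diag(36, 72).
Both eigenvalues are positive, so H is positive definite: a local minimum.

local minimum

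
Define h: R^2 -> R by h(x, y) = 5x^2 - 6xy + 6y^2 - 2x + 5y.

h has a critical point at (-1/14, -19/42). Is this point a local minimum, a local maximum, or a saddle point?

local minimum

The Hessian of h is constant: H = [[10, -6], [-6, 12]].
det(H) = 10·12 − (-6)² = 84.
det(H) > 0 and tr(H) = 22 > 0, so H is positive definite and the point is a local minimum.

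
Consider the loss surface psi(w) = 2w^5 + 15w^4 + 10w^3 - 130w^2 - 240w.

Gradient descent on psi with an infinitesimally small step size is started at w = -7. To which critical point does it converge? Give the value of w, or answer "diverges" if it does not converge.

diverges

psi'(w) = 10(w - 2)(w + 1)(w + 3)(w + 4), so psi'(-7) = 6480.
Gradient descent moves in the -psi' direction, i.e. w is decreasing.
There is no critical point below w=-7, and psi' keeps the same sign, so the iterate runs off to −∞.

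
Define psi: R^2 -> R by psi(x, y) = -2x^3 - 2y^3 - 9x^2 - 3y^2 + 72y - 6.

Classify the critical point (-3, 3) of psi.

saddle point

The mixed partial ∂²psi/∂x∂y is 0, so the Hessian at any point is diag(psi_xx, psi_yy) = diag(-6(2x + 3), -6(2y + 1)).
At (-3, 3): H = diag(18, -42).
The eigenvalues have opposite signs, so H is indefinite: a saddle point.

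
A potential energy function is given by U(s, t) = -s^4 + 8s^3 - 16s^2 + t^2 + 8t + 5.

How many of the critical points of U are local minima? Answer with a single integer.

U separates as a function of s plus a function of t, so ∇U=0 decouples.
∂U/∂s = -4s(s - 4)(s - 2) = 0 at s ∈ {0, 2, 4}; ∂U/∂t = 2(t + 4) = 0 at t ∈ {-4}.
The Hessian is diagonal: diag(U_ss, U_tt). Second derivatives: U_ss(0)=-32, U_ss(2)=16, U_ss(4)=-32; U_tt(-4)=2.
Local minima occur where both diagonal entries positive: (2, -4). Count: 1.

1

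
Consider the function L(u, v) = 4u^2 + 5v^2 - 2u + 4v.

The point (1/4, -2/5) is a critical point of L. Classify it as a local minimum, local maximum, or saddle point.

The Hessian of L is constant: H = [[8, 0], [0, 10]].
det(H) = 8·10 − 0² = 80.
det(H) > 0 and tr(H) = 18 > 0, so H is positive definite and the point is a local minimum.

local minimum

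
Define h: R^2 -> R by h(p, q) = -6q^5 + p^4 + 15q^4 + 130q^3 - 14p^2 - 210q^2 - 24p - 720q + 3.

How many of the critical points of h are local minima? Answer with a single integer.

4

h separates as a function of p plus a function of q, so ∇h=0 decouples.
∂h/∂p = 4(p - 3)(p + 1)(p + 2) = 0 at p ∈ {-2, -1, 3}; ∂h/∂q = -30(q - 4)(q - 2)(q + 1)(q + 3) = 0 at q ∈ {-3, -1, 2, 4}.
The Hessian is diagonal: diag(h_pp, h_qq). Second derivatives: h_pp(-2)=20, h_pp(-1)=-16, h_pp(3)=80; h_qq(-3)=2100, h_qq(-1)=-900, h_qq(2)=900, h_qq(4)=-2100.
Local minima occur where both diagonal entries positive: (-2, -3), (-2, 2), (3, -3), (3, 2). Count: 4.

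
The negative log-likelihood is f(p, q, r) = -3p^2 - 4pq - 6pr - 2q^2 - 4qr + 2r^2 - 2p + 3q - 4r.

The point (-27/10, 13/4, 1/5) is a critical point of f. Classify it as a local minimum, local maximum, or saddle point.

The Hessian is constant: H = [[-6, -4, -6], [-4, -4, -4], [-6, -4, 4]].
Leading principal minors: Δ₁ = -6, Δ₂ = 8, Δ₃ = 80.
The minors fit neither the all-positive nor the alternating-sign pattern, so H is indefinite: a saddle point.

saddle point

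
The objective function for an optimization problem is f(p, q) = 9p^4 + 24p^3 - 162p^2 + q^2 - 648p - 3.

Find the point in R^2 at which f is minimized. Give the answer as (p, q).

(3, 0)

f(p,q) separates as A(p) + B(q) − 3, so its minimum is min A + min B − 3.
A'(p) = 36(p - 3)(p + 2)(p + 3) vanishes at p ∈ {-3, -2, 3}; B'(q) = 2q vanishes at q ∈ {0}.
Local minima of A (where A''>0): A(-3)=567, A(3)=-2025. Local minima of B: B(0)=0.
So the global minimum of f is A(3) + B(0) − 3 = -2025 + 0 − 3 = -2028, attained at (3, 0).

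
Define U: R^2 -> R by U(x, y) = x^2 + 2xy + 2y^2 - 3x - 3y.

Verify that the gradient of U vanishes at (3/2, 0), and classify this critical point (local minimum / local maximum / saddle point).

∇U = (2x + 2y - 3, 2x + 4y - 3); substituting (3/2, 0) gives ∇U = (0, 0), so (3/2, 0) is indeed a critical point.
The Hessian of U is constant: H = [[2, 2], [2, 4]].
det(H) = 2·4 − 2² = 4.
det(H) > 0 and tr(H) = 6 > 0, so H is positive definite and the point is a local minimum.

local minimum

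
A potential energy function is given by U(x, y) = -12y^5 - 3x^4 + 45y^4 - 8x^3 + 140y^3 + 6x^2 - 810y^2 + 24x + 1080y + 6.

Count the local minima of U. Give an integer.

2

U separates as a function of x plus a function of y, so ∇U=0 decouples.
∂U/∂x = -12(x - 1)(x + 1)(x + 2) = 0 at x ∈ {-2, -1, 1}; ∂U/∂y = -60(y - 3)(y - 2)(y - 1)(y + 3) = 0 at y ∈ {-3, 1, 2, 3}.
The Hessian is diagonal: diag(U_xx, U_yy). Second derivatives: U_xx(-2)=-36, U_xx(-1)=24, U_xx(1)=-72; U_yy(-3)=7200, U_yy(1)=-480, U_yy(2)=300, U_yy(3)=-720.
Local minima occur where both diagonal entries positive: (-1, -3), (-1, 2). Count: 2.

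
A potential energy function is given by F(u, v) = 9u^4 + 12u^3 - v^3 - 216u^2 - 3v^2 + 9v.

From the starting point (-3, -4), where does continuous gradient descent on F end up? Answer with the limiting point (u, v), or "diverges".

(-4, -3)

F is separable, so gradient descent decouples: u follows -∂F/∂u, v follows -∂F/∂v.
∂F/∂u = 36u(u - 3)(u + 4); at u=-3 this is 648, so u decreases.
∂F/∂v = -3(v - 1)(v + 3); at v=-4 this is -15, so v increases.
u converges to its nearest critical value -4 (a local min of the u-part); v converges to -3. The iterate converges to (-4, -3).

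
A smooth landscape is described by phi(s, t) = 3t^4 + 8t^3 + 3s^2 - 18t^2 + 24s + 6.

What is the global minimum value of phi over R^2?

phi(s,t) separates as P(s) + Q(t) + 6, so its minimum is min P + min Q + 6.
P'(s) = 6s + 24 vanishes at s ∈ {-4}; Q'(t) = 12t(t - 1)(t + 3) vanishes at t ∈ {-3, 0, 1}.
Local minima of P (where P''>0): P(-4)=-48. Local minima of Q: Q(-3)=-135, Q(1)=-7.
So the global minimum of phi is P(-4) + Q(-3) + 6 = -48 − 135 + 6 = -177, attained at (-4, -3).

-177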